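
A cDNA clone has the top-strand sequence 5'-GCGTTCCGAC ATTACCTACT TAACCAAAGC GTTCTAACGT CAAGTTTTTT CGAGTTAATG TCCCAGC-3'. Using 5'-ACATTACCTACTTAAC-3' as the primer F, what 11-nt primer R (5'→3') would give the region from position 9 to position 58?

The product's 3' end on the top strand is position 58.
The reverse primer anneals to the top strand over positions 48–58, i.e. to TTTCGAGTTAA.
Its sequence written 5'→3' is the reverse complement: TTAACTCGAAA.

5'-TTAACTCGAAA-3'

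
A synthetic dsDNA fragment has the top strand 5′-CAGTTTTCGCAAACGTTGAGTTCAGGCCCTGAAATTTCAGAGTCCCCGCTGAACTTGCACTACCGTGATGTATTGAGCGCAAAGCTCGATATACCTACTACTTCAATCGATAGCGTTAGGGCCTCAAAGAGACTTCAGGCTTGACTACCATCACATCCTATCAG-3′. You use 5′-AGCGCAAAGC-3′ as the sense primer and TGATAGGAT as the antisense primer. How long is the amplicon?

88 bp

The forward primer matches the template at positions 76–85.
Reverse complement of the reverse primer: ATCCTATCA. This occurs on the top strand at positions 155–163.
Product length = (reverse-primer end) − (forward-primer start) + 1 = 163 − 76 + 1 = 88 bp.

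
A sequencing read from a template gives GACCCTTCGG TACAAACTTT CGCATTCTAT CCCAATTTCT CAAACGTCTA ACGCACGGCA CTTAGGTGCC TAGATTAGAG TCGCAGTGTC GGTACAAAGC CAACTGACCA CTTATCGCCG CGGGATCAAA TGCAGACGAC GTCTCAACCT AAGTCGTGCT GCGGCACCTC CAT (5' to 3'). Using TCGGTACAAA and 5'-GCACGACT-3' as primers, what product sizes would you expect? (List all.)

153 bp, 71 bp

The forward primer TCGGTACAAA matches the top strand at positions 7–16, 89–98.
The reverse primer's reverse complement is AGTCGTGC, matching at positions 152–159.
Each forward site pairs with the reverse site to give a product ending at position 159: sizes 153, 71 bp.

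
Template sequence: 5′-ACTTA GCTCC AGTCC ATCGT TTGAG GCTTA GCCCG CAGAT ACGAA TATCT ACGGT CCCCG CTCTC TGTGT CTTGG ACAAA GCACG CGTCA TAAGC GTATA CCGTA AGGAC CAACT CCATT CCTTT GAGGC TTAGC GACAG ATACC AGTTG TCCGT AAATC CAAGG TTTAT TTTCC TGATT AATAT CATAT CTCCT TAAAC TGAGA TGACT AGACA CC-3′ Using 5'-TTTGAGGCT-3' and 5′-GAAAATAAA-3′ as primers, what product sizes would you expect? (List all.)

155 bp, 52 bp

The forward primer TTTGAGGCT matches the top strand at positions 20–28, 123–131.
The reverse primer's reverse complement is TTTATTTTC, matching at positions 166–174.
Each forward site pairs with the reverse site to give a product ending at position 174: sizes 155, 52 bp.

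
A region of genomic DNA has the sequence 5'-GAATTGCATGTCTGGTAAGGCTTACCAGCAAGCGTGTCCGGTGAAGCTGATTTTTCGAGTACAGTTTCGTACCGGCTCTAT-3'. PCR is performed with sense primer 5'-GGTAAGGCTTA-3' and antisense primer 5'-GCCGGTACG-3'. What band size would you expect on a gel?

The forward primer matches the template at positions 14–24.
Reverse complement of the reverse primer: CGTACCGGC. This occurs on the top strand at positions 68–76.
Product length = (reverse-primer end) − (forward-primer start) + 1 = 76 − 14 + 1 = 63 bp.

63 bp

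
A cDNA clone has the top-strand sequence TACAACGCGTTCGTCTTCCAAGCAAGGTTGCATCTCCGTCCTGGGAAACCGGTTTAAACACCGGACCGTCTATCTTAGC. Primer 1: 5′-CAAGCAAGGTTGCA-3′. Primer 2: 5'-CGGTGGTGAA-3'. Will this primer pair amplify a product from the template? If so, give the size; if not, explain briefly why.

Primer 2 (CGGTGGTGAA) does not match the top strand, and its reverse complement TTCACCACCG does not match either.
With no annealing site for primer 2, no amplification occurs.

No product — primer 2 has no binding site in the template.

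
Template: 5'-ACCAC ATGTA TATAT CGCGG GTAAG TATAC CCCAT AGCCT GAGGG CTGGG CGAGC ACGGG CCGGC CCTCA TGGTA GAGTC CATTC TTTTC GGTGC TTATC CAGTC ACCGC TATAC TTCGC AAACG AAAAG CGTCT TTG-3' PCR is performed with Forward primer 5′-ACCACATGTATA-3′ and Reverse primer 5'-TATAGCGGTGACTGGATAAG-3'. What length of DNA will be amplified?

114 bp

Forward primer ACCACATGTATA is found on the top strand at positions 1–12.
The reverse primer's reverse complement is CTTATCCAGTCACCGCTATA, which matches the template at positions 95–114.
Product length = (reverse-primer end) − (forward-primer start) + 1 = 114 − 1 + 1 = 114 bp.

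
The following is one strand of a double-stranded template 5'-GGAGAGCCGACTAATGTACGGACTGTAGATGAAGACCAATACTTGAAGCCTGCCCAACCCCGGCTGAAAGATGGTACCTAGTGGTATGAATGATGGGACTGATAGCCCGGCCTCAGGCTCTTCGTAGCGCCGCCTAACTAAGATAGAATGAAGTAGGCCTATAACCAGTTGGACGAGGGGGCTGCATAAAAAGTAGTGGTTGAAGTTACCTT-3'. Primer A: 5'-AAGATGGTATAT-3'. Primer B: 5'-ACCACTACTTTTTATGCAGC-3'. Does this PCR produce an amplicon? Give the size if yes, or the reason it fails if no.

Primer A (AAGATGGTATAT) does not match the top strand, and its reverse complement ATATACCATCTT does not match either.
With no annealing site for primer A, no amplification occurs.

No product — primer A has no binding site in the template.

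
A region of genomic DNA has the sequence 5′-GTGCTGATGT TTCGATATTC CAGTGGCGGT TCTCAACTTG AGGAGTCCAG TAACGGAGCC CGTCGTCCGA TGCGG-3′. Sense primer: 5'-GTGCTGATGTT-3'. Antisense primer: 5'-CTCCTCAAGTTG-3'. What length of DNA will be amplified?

45 bp

Forward primer GTGCTGATGTT is found on the top strand at positions 1–11.
Reverse complement of the reverse primer: CAACTTGAGGAG. This occurs on the top strand at positions 34–45.
Amplicon spans positions 1–45: 45 bp.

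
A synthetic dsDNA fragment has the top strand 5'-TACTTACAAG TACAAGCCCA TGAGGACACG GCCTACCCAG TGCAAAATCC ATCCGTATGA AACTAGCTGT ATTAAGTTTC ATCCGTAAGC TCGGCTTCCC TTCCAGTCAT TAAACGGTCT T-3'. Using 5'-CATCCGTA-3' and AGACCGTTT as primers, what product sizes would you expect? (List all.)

The forward primer CATCCGTA matches the top strand at positions 50–57, 80–87.
The reverse primer's reverse complement is AAACGGTCT, matching at positions 112–120.
Each forward site pairs with the reverse site to give a product ending at position 120: sizes 71, 41 bp.

71 bp, 41 bp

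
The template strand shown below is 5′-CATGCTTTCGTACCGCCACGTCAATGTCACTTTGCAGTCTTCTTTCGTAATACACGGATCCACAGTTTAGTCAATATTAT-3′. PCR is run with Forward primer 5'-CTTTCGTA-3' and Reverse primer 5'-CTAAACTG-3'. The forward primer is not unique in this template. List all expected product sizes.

The forward primer CTTTCGTA matches the top strand at positions 5–12, 42–49.
The reverse primer's reverse complement is CAGTTTAG, matching at positions 63–70.
Each forward site pairs with the reverse site to give a product ending at position 70: sizes 66, 29 bp.

66 bp, 29 bp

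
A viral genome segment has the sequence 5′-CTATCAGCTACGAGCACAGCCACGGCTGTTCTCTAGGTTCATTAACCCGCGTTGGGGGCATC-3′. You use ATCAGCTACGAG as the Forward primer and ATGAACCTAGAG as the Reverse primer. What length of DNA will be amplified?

40 bp

Scanning the template, ATCAGCTACGAG occurs at positions 3–14; this primer anneals to the bottom strand there with its 3' end pointing downstream.
The reverse primer's reverse complement is CTCTAGGTTCAT, which matches the template at positions 31–42.
Product length = (reverse-primer end) − (forward-primer start) + 1 = 42 − 3 + 1 = 40 bp.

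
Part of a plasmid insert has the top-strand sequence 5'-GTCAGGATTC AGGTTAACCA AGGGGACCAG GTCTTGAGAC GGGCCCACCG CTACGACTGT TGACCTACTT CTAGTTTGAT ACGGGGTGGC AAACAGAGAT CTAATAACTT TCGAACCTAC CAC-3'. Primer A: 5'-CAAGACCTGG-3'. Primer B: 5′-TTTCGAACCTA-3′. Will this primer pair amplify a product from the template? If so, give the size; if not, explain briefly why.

No product — the primers' 3' ends point away from each other.

Primer A (CAAGACCTGG) has reverse complement CCAGGTCTTG, which matches the top strand at positions 27–36; primer A anneals to the top strand there with its 3' end pointing upstream toward position 27.
Primer B (TTTCGAACCTA) matches the top strand directly at positions 109–119; it anneals to the bottom strand with its 3' end pointing downstream toward position 119.
The 3' ends diverge (primer A extends toward position 1, primer B toward position 123), so the primers never converge on a shared product.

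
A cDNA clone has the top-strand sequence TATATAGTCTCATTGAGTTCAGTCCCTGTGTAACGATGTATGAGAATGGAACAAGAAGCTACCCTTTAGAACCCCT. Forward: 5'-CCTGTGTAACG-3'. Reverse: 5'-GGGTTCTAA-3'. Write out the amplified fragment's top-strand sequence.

The forward primer matches the template at positions 25–35.
Reverse complement of the reverse primer: TTAGAACCC. This occurs on the top strand at positions 66–74.
The product is the template from position 25 through 74 (50 bp).

5'-CCTGTGTAACGATGTATGAGAATGGAACAAGAAGCTACCCTTTAGAACCC-3'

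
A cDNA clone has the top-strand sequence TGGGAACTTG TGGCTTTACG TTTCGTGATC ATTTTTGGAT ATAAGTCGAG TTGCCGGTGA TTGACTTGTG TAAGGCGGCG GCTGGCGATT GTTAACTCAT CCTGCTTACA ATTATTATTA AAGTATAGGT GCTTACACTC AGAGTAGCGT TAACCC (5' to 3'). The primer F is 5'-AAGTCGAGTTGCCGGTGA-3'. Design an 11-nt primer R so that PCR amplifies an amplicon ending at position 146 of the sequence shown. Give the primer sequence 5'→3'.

The forward primer binds at positions 43–60; the product's 3' end on the top strand is position 146.
The reverse primer anneals to the top strand over positions 136–146, i.e. to CACTCAGAGTA.
Its sequence written 5'→3' is the reverse complement: TACTCTGAGTG.

5'-TACTCTGAGTG-3'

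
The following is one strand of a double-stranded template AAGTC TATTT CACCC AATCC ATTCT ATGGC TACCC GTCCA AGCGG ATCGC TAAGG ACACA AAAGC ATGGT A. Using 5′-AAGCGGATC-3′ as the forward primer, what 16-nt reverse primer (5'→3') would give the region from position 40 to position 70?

5'-ACCATGCTTTTGTGTC-3'

The product's 3' end on the top strand is position 70.
The reverse primer anneals to the top strand over positions 55–70, i.e. to GACACAAAAGCATGGT.
Its sequence written 5'→3' is the reverse complement: ACCATGCTTTTGTGTC.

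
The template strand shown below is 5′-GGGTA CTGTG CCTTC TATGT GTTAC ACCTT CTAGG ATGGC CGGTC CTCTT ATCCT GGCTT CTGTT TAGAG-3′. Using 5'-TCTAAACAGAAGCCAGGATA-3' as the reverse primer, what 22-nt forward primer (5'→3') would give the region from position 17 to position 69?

5'-ATGTGTTACACCTTCTAGGATG-3'

The reverse primer's reverse complement TATCCTGGCTTCTGTTTAGA matches the template at positions 50–69; the product starts at position 17.
The forward primer is identical to the top strand over positions 17–38: ATGTGTTACACCTTCTAGGATG.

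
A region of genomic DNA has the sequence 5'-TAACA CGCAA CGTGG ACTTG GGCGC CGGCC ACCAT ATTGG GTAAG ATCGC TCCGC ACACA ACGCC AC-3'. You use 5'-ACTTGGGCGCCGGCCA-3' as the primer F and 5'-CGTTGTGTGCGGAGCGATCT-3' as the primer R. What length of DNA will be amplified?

48 bp

The forward primer matches the template at positions 16–31.
Reverse complement of the reverse primer: AGATCGCTCCGCACACAACG. This occurs on the top strand at positions 44–63.
The product runs from position 16 to position 63, so its length is 63 − 16 + 1 = 48 bp.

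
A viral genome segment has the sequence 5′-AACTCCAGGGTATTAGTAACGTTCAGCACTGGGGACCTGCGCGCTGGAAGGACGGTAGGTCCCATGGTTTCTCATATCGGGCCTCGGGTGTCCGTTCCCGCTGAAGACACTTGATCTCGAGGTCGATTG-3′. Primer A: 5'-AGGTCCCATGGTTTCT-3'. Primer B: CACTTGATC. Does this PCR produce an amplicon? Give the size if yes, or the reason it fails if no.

No product — both primers anneal to the same strand and extend in the same direction.

Primer A (AGGTCCCATGGTTTCT) matches the top strand at positions 57–72 (3' end points downstream).
Primer B (CACTTGATC) also matches the top strand directly, at positions 108–116 — its reverse complement GATCAAGTG is not present.
Both primers anneal to the bottom strand with 3' ends pointing the same way, so neither can prime synthesis back toward the other.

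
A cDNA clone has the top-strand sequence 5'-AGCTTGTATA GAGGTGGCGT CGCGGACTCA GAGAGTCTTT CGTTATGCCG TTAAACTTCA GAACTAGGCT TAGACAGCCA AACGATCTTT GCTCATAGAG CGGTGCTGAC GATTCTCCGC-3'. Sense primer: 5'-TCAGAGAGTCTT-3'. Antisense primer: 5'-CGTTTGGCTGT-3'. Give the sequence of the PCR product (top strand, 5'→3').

Forward primer TCAGAGAGTCTT is found on the top strand at positions 28–39.
Reverse complement of the reverse primer: ACAGCCAAACG. This occurs on the top strand at positions 74–84.
The product is the template from position 28 through 84 (57 bp).

5'-TCAGAGAGTCTTTCGTTATGCCGTTAAACTTCAGAACTAGGCTTAGACAGCCAAACG-3'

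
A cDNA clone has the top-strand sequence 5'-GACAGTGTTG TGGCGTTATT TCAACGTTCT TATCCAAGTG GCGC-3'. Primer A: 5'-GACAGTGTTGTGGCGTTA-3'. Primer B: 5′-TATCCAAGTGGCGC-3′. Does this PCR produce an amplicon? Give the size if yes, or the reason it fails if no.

No product — both primers anneal to the same strand and extend in the same direction.

Primer A (GACAGTGTTGTGGCGTTA) matches the top strand at positions 1–18 (3' end points downstream).
Primer B (TATCCAAGTGGCGC) also matches the top strand directly, at positions 31–44 — its reverse complement GCGCCACTTGGATA is not present.
Both primers anneal to the bottom strand with 3' ends pointing the same way, so neither can prime synthesis back toward the other.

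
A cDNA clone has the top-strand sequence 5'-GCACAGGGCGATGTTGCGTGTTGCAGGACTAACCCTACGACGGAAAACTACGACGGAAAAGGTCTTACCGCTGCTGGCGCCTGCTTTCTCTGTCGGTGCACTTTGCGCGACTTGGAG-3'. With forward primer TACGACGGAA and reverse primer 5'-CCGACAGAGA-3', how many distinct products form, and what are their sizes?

The forward primer TACGACGGAA matches the top strand at positions 36–45, 49–58.
The reverse primer's reverse complement is TCTCTGTCGG, matching at positions 87–96.
Each forward site pairs with the reverse site to give a product ending at position 96: sizes 61, 48 bp.

Two products: 61 bp, 48 bp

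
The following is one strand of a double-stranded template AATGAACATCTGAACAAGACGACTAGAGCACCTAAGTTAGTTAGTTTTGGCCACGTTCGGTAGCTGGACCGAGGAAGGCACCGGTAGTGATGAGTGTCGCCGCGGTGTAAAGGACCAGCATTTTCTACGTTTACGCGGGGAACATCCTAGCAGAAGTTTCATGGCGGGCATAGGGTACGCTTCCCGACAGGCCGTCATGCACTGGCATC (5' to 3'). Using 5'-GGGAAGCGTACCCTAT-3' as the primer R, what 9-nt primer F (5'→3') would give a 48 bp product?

The reverse primer's reverse complement ATAGGGTACGCTTCCC matches the template at positions 170–185, so the product ends at position 185.
A 48 bp product then starts at position 185 − 48 + 1 = 138.
The forward primer is identical to the top strand there: GGGAACATC.

5'-GGGAACATC-3'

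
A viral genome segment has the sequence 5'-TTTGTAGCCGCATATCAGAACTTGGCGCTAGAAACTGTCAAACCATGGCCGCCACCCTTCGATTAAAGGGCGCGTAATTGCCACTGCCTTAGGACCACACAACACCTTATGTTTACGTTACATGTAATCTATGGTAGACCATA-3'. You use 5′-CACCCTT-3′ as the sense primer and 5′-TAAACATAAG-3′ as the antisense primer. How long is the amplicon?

The forward primer matches the template at positions 53–59.
Reverse complement of the reverse primer: CTTATGTTTA. This occurs on the top strand at positions 106–115.
The product runs from position 53 to position 115, so its length is 115 − 53 + 1 = 63 bp.

63 bp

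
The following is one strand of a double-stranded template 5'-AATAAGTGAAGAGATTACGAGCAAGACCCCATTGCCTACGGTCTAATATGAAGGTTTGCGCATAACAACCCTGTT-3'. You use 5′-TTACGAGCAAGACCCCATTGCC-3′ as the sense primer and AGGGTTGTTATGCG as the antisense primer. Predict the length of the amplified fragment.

Forward primer TTACGAGCAAGACCCCATTGCC is found on the top strand at positions 15–36.
Taking the reverse complement of AGGGTTGTTATGCG gives CGCATAACAACCCT, found at positions 59–72 on the template; the primer anneals here to the top strand with its 3' end pointing upstream.
Product length = (reverse-primer end) − (forward-primer start) + 1 = 72 − 15 + 1 = 58 bp.

58 bp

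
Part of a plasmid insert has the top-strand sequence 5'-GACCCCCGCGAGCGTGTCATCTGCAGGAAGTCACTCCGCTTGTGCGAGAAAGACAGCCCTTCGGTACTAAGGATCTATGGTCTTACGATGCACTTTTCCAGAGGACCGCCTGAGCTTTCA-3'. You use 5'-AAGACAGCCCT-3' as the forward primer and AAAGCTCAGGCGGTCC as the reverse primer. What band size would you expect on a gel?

69 bp

The forward primer matches the template at positions 50–60.
Reverse complement of the reverse primer: GGACCGCCTGAGCTTT. This occurs on the top strand at positions 103–118.
The product runs from position 50 to position 118, so its length is 118 − 50 + 1 = 69 bp.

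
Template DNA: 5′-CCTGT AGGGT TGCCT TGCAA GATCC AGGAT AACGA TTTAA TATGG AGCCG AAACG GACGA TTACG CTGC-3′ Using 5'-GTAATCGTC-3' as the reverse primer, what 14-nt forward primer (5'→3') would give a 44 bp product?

5'-GATCCAGGATAACG-3'

The reverse primer's reverse complement GACGATTAC matches the template at positions 56–64, so the product ends at position 64.
A 44 bp product then starts at position 64 − 44 + 1 = 21.
The forward primer is identical to the top strand there: GATCCAGGATAACG.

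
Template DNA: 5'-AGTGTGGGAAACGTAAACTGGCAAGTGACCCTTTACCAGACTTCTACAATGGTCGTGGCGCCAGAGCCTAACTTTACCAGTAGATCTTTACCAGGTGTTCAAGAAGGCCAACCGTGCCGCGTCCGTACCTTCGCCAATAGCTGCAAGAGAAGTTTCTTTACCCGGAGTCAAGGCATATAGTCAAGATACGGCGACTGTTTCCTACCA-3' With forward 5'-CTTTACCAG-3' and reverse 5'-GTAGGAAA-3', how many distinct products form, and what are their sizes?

Three products: 175 bp, 134 bp, 120 bp

The forward primer CTTTACCAG matches the top strand at positions 31–39, 72–80, 86–94.
The reverse primer's reverse complement is TTTCCTAC, matching at positions 198–205.
Each forward site pairs with the reverse site to give a product ending at position 205: sizes 175, 134, 120 bp.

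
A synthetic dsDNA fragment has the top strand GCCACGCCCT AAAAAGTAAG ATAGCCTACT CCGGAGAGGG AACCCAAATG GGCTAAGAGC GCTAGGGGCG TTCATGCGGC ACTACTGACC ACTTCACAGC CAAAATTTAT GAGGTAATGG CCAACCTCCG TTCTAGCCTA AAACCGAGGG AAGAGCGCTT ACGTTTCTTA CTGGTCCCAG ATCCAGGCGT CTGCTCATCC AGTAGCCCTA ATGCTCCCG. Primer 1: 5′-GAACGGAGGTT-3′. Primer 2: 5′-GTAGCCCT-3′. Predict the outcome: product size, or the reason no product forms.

No product — the primers' 3' ends point away from each other.

Primer 1 (GAACGGAGGTT) has reverse complement AACCTCCGTTC, which matches the top strand at positions 123–133; primer 1 anneals to the top strand there with its 3' end pointing upstream toward position 123.
Primer 2 (GTAGCCCT) matches the top strand directly at positions 202–209; it anneals to the bottom strand with its 3' end pointing downstream toward position 209.
The 3' ends diverge (primer 1 extends toward position 1, primer 2 toward position 219), so the primers never converge on a shared product.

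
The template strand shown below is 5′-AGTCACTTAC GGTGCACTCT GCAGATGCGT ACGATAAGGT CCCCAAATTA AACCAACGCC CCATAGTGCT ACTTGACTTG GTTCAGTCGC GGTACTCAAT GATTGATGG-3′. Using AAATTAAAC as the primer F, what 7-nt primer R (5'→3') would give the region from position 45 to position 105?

The product's 3' end on the top strand is position 105.
The reverse primer anneals to the top strand over positions 99–105, i.e. to ATGATTG.
Its sequence written 5'→3' is the reverse complement: CAATCAT.

5'-CAATCAT-3'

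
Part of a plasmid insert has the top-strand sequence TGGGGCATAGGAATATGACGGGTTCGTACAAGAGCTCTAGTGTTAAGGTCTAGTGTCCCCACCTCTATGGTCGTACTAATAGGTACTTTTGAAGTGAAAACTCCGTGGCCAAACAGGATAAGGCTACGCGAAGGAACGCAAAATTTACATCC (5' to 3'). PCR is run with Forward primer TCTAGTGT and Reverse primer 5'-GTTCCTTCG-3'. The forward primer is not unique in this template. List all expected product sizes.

The forward primer TCTAGTGT matches the top strand at positions 36–43, 49–56.
The reverse primer's reverse complement is CGAAGGAAC, matching at positions 129–137.
Each forward site pairs with the reverse site to give a product ending at position 137: sizes 102, 89 bp.

102 bp, 89 bp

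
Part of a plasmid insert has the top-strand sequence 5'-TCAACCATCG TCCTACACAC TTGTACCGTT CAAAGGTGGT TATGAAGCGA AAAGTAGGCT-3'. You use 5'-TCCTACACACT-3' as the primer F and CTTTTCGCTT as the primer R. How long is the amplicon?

44 bp

The forward primer matches the template at positions 11–21.
The reverse primer's reverse complement is AAGCGAAAAG, which matches the template at positions 45–54.
Amplicon spans positions 11–54: 44 bp.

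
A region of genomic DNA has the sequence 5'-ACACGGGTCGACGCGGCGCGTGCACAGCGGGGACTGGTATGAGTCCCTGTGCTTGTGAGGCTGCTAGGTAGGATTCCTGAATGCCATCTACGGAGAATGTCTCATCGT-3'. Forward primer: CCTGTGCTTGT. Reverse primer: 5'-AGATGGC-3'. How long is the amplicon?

Forward primer CCTGTGCTTGT is found on the top strand at positions 46–56.
Taking the reverse complement of AGATGGC gives GCCATCT, found at positions 83–89 on the template; the primer anneals here to the top strand with its 3' end pointing upstream.
Product length = (reverse-primer end) − (forward-primer start) + 1 = 89 − 46 + 1 = 44 bp.

44 bp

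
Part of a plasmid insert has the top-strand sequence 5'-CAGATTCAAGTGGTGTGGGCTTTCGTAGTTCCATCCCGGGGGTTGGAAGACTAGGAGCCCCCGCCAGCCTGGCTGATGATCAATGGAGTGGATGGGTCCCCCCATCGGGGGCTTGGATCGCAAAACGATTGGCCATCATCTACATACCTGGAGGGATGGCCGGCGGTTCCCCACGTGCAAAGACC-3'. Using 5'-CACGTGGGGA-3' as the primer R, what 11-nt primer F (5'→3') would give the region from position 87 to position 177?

5'-AGTGGATGGGT-3'

The reverse primer's reverse complement TCCCCACGTG matches the template at positions 168–177; the product starts at position 87.
The forward primer is identical to the top strand over positions 87–97: AGTGGATGGGT.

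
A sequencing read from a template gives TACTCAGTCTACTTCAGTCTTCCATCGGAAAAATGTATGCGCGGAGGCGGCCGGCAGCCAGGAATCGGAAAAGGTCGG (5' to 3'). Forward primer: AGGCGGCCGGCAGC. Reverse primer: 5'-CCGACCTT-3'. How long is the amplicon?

Scanning the template, AGGCGGCCGGCAGC occurs at positions 45–58; this primer anneals to the bottom strand there with its 3' end pointing downstream.
Taking the reverse complement of CCGACCTT gives AAGGTCGG, found at positions 71–78 on the template; the primer anneals here to the top strand with its 3' end pointing upstream.
Product length = (reverse-primer end) − (forward-primer start) + 1 = 78 − 45 + 1 = 34 bp.

34 bp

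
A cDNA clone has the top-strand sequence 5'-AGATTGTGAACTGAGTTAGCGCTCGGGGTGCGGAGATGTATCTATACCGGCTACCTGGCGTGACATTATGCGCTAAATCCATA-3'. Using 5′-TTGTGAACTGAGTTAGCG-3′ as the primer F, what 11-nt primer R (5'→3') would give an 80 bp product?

The forward primer binds at positions 4–21, so an 80 bp product ends at position 4 + 80 − 1 = 83.
The reverse primer anneals to the top strand over positions 73–83, i.e. to CTAAATCCATA.
Its sequence written 5'→3' is the reverse complement: TATGGATTTAG.

5'-TATGGATTTAG-3'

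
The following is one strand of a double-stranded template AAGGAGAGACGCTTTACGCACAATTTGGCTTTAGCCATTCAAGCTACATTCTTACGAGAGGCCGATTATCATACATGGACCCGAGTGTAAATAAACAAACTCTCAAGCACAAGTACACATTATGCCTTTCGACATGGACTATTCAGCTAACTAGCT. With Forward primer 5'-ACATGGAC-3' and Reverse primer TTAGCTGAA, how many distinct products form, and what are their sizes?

Two products: 78 bp, 19 bp

The forward primer ACATGGAC matches the top strand at positions 73–80, 132–139.
The reverse primer's reverse complement is TTCAGCTAA, matching at positions 142–150.
Each forward site pairs with the reverse site to give a product ending at position 150: sizes 78, 19 bp.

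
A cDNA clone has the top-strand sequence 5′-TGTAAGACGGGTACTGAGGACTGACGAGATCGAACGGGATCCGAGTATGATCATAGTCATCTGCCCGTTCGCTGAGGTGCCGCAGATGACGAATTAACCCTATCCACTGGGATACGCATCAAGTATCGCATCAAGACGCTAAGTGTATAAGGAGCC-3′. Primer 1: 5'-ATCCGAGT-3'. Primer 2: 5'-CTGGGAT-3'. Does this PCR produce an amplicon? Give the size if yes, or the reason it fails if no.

Primer 1 (ATCCGAGT) matches the top strand at positions 39–46 (3' end points downstream).
Primer 2 (CTGGGAT) also matches the top strand directly, at positions 107–113 — its reverse complement ATCCCAG is not present.
Both primers anneal to the bottom strand with 3' ends pointing the same way, so neither can prime synthesis back toward the other.

No product — both primers anneal to the same strand and extend in the same direction.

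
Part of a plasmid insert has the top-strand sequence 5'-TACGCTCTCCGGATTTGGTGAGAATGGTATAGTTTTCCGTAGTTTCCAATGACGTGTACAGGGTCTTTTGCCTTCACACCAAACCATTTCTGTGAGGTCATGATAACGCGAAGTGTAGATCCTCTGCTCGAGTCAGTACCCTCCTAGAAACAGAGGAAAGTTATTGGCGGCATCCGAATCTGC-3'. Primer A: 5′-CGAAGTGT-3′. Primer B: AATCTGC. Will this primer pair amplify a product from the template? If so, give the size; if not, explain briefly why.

Primer A (CGAAGTGT) matches the top strand at positions 109–116 (3' end points downstream).
Primer B (AATCTGC) also matches the top strand directly, at positions 177–183 — its reverse complement GCAGATT is not present.
Both primers anneal to the bottom strand with 3' ends pointing the same way, so neither can prime synthesis back toward the other.

No product — both primers anneal to the same strand and extend in the same direction.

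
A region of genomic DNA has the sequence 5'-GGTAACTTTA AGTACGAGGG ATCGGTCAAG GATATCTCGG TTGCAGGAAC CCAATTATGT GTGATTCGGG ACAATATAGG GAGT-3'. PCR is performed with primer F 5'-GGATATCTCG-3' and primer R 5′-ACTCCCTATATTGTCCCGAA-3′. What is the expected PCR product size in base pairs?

55 bp

Forward primer GGATATCTCG is found on the top strand at positions 30–39.
The reverse primer's reverse complement is TTCGGGACAATATAGGGAGT, which matches the template at positions 65–84.
Product length = (reverse-primer end) − (forward-primer start) + 1 = 84 − 30 + 1 = 55 bp.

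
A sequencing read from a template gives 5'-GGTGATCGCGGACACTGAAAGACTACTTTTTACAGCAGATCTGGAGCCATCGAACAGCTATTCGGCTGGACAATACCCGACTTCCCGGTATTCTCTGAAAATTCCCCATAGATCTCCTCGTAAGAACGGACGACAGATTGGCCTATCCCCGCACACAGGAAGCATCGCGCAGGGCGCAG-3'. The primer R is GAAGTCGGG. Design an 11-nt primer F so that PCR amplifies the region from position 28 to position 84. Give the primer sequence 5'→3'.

5'-TTTTACAGCAG-3'

The reverse primer's reverse complement CCCGACTTC matches the template at positions 76–84; the product starts at position 28.
The forward primer is identical to the top strand over positions 28–38: TTTTACAGCAG.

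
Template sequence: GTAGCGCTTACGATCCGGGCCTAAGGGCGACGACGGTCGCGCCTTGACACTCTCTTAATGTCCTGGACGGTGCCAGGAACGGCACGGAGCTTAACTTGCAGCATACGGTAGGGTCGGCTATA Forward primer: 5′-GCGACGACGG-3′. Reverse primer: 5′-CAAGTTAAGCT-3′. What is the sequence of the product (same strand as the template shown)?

Forward primer GCGACGACGG is found on the top strand at positions 27–36.
The reverse primer's reverse complement is AGCTTAACTTG, which matches the template at positions 88–98.
The product is the template from position 27 through 98 (72 bp).

5'-GCGACGACGGTCGCGCCTTGACACTCTCTTAATGTCCTGGACGGTGCCAGGAACGGCACGGAGCTTAACTTG-3'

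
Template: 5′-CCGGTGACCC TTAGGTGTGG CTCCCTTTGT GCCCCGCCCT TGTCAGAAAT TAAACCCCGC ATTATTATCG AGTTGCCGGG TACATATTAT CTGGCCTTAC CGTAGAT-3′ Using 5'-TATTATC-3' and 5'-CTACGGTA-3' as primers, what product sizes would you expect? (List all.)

43 bp, 21 bp

The forward primer TATTATC matches the top strand at positions 63–69, 85–91.
The reverse primer's reverse complement is TACCGTAG, matching at positions 98–105.
Each forward site pairs with the reverse site to give a product ending at position 105: sizes 43, 21 bp.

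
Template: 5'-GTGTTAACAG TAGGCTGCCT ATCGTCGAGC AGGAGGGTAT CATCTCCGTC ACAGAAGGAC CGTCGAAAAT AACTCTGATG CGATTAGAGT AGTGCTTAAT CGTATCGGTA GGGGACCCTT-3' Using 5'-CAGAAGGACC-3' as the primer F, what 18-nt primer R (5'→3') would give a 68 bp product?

5'-AGGGTCCCCTACCGATAC-3'

The forward primer binds at positions 52–61, so a 68 bp product ends at position 52 + 68 − 1 = 119.
The reverse primer anneals to the top strand over positions 102–119, i.e. to GTATCGGTAGGGGACCCT.
Its sequence written 5'→3' is the reverse complement: AGGGTCCCCTACCGATAC.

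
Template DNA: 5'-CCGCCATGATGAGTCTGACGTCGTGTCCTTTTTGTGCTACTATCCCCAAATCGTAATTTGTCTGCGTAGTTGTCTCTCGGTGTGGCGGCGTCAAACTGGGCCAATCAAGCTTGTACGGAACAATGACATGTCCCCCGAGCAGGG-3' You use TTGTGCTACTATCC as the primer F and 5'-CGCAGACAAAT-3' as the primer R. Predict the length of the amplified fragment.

35 bp

Forward primer TTGTGCTACTATCC is found on the top strand at positions 32–45.
Reverse complement of the reverse primer: ATTTGTCTGCG. This occurs on the top strand at positions 56–66.
Amplicon spans positions 32–66: 35 bp.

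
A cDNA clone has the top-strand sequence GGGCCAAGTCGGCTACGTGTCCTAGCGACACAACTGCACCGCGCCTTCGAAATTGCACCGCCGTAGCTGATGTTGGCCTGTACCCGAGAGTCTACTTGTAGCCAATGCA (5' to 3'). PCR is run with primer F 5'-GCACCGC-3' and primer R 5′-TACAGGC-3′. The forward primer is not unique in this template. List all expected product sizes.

The forward primer GCACCGC matches the top strand at positions 36–42, 55–61.
The reverse primer's reverse complement is GCCTGTA, matching at positions 76–82.
Each forward site pairs with the reverse site to give a product ending at position 82: sizes 47, 28 bp.

47 bp, 28 bp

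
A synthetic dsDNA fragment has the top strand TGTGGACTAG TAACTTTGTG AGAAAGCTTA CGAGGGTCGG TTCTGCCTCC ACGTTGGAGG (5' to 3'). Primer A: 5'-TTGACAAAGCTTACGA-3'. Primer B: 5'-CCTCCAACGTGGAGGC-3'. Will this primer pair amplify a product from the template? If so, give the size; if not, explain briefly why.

No product — primer A has no binding site in the template.

Primer A (TTGACAAAGCTTACGA) does not match the top strand, and its reverse complement TCGTAAGCTTTGTCAA does not match either.
With no annealing site for primer A, no amplification occurs.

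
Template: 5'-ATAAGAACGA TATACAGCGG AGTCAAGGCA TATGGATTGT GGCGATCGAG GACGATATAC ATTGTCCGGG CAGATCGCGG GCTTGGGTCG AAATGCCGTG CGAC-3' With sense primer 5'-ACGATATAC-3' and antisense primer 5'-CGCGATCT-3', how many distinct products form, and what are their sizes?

The forward primer ACGATATAC matches the top strand at positions 7–15, 52–60.
The reverse primer's reverse complement is AGATCGCG, matching at positions 72–79.
Each forward site pairs with the reverse site to give a product ending at position 79: sizes 73, 28 bp.

Two products: 73 bp, 28 bp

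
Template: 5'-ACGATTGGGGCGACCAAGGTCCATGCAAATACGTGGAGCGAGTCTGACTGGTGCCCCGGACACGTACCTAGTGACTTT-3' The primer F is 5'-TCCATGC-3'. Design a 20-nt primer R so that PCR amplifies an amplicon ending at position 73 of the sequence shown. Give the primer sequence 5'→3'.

The forward primer binds at positions 20–26; the product's 3' end on the top strand is position 73.
The reverse primer anneals to the top strand over positions 54–73, i.e. to CCCCGGACACGTACCTAGTG.
Its sequence written 5'→3' is the reverse complement: CACTAGGTACGTGTCCGGGG.

5'-CACTAGGTACGTGTCCGGGG-3'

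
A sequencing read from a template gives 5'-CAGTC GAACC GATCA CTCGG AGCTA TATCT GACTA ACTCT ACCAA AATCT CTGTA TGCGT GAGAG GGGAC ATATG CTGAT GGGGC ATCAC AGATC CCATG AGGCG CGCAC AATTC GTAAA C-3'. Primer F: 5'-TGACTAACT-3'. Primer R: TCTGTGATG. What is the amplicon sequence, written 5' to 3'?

5'-TGACTAACTCTACCAAAATCTCTGTATGCGTGAGAGGGGACATATGCTGATGGGGCATCACAGA-3'

Forward primer TGACTAACT is found on the top strand at positions 30–38.
Reverse complement of the reverse primer: CATCACAGA. This occurs on the top strand at positions 85–93.
The product is the template from position 30 through 93 (64 bp).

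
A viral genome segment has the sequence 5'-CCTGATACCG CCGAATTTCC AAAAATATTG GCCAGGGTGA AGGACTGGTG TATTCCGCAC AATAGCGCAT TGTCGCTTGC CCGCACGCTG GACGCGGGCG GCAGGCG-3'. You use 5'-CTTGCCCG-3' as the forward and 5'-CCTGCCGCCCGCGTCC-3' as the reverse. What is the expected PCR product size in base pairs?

30 bp

Forward primer CTTGCCCG is found on the top strand at positions 76–83.
The reverse primer's reverse complement is GGACGCGGGCGGCAGG, which matches the template at positions 90–105.
Product length = (reverse-primer end) − (forward-primer start) + 1 = 105 − 76 + 1 = 30 bp.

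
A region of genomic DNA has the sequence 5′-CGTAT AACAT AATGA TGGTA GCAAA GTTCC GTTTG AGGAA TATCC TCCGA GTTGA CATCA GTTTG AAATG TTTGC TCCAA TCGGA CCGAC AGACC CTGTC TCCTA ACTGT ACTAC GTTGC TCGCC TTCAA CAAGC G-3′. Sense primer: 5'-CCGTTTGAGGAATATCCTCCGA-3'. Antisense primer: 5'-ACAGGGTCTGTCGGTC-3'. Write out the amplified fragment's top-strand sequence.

5'-CCGTTTGAGGAATATCCTCCGAGTTGACATCAGTTTGAAATGTTTGCTCCAATCGGACCGACAGACCCTGT-3'

Forward primer CCGTTTGAGGAATATCCTCCGA is found on the top strand at positions 29–50.
Taking the reverse complement of ACAGGGTCTGTCGGTC gives GACCGACAGACCCTGT, found at positions 84–99 on the template; the primer anneals here to the top strand with its 3' end pointing upstream.
The product is the template from position 29 through 99 (71 bp).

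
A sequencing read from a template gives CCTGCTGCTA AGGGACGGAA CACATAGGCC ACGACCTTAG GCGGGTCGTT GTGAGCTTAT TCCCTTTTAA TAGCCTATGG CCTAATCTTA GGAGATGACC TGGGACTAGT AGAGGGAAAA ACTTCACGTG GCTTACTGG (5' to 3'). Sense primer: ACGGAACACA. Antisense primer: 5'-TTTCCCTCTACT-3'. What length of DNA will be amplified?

105 bp

Scanning the template, ACGGAACACA occurs at positions 15–24; this primer anneals to the bottom strand there with its 3' end pointing downstream.
Reverse complement of the reverse primer: AGTAGAGGGAAA. This occurs on the top strand at positions 108–119.
Product length = (reverse-primer end) − (forward-primer start) + 1 = 119 − 15 + 1 = 105 bp.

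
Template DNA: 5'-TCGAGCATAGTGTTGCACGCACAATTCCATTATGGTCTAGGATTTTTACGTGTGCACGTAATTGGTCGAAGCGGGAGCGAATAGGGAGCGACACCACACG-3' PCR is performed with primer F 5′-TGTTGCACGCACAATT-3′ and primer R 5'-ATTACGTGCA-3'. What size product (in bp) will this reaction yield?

Scanning the template, TGTTGCACGCACAATT occurs at positions 11–26; this primer anneals to the bottom strand there with its 3' end pointing downstream.
Taking the reverse complement of ATTACGTGCA gives TGCACGTAAT, found at positions 53–62 on the template; the primer anneals here to the top strand with its 3' end pointing upstream.
Product length = (reverse-primer end) − (forward-primer start) + 1 = 62 − 11 + 1 = 52 bp.

52 bp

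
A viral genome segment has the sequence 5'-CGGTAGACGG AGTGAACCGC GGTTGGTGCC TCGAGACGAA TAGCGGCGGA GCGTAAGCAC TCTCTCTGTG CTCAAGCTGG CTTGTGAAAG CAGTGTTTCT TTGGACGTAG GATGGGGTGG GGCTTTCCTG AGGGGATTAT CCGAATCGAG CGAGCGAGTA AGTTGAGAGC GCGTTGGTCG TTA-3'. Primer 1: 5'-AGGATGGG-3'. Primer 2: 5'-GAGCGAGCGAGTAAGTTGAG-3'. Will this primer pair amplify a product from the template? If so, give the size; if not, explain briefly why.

Primer 1 (AGGATGGG) matches the top strand at positions 109–116 (3' end points downstream).
Primer 2 (GAGCGAGCGAGTAAGTTGAG) also matches the top strand directly, at positions 148–167 — its reverse complement CTCAACTTACTCGCTCGCTC is not present.
Both primers anneal to the bottom strand with 3' ends pointing the same way, so neither can prime synthesis back toward the other.

No product — both primers anneal to the same strand and extend in the same direction.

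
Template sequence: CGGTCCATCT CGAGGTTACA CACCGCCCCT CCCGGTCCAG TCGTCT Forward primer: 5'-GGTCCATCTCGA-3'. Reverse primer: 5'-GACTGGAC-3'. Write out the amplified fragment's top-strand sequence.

Forward primer GGTCCATCTCGA is found on the top strand at positions 2–13.
Reverse complement of the reverse primer: GTCCAGTC. This occurs on the top strand at positions 35–42.
The product is the template from position 2 through 42 (41 bp).

5'-GGTCCATCTCGAGGTTACACACCGCCCCTCCCGGTCCAGTC-3'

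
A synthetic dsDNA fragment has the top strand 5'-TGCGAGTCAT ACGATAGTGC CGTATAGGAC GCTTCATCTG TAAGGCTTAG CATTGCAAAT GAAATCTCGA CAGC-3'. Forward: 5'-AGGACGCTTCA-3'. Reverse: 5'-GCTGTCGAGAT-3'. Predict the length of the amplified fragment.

49 bp

Scanning the template, AGGACGCTTCA occurs at positions 26–36; this primer anneals to the bottom strand there with its 3' end pointing downstream.
Reverse complement of the reverse primer: ATCTCGACAGC. This occurs on the top strand at positions 64–74.
Product length = (reverse-primer end) − (forward-primer start) + 1 = 74 − 26 + 1 = 49 bp.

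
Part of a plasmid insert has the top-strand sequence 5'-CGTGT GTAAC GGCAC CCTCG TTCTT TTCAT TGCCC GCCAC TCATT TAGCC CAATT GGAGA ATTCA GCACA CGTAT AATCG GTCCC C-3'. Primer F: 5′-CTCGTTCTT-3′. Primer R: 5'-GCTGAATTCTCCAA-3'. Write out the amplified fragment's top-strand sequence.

5'-CTCGTTCTTTTCATTGCCCGCCACTCATTTAGCCCAATTGGAGAATTCAGC-3'

The forward primer matches the template at positions 17–25.
The reverse primer's reverse complement is TTGGAGAATTCAGC, which matches the template at positions 54–67.
The product is the template from position 17 through 67 (51 bp).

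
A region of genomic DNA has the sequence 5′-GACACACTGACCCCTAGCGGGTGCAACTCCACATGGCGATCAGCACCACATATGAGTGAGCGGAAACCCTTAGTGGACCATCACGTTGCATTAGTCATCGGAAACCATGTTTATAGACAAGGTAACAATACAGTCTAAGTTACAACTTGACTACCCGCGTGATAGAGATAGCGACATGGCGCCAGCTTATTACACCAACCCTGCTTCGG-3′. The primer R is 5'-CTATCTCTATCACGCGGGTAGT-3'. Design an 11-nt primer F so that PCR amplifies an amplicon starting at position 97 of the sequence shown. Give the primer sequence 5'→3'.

The reverse primer's reverse complement ACTACCCGCGTGATAGAGATAG matches the template at positions 150–171; the product starts at position 97.
The forward primer is identical to the top strand over positions 97–107: ATCGGAAACCA.

5'-ATCGGAAACCA-3'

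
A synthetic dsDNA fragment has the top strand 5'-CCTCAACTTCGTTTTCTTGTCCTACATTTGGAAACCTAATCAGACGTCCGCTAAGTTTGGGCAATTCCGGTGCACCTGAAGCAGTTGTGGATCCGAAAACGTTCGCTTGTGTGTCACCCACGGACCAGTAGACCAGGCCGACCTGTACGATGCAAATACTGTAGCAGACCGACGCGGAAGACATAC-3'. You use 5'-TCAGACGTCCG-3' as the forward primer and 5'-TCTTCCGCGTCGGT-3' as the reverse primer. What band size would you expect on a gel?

The forward primer matches the template at positions 40–50.
Reverse complement of the reverse primer: ACCGACGCGGAAGA. This occurs on the top strand at positions 168–181.
Product length = (reverse-primer end) − (forward-primer start) + 1 = 181 − 40 + 1 = 142 bp.

142 bp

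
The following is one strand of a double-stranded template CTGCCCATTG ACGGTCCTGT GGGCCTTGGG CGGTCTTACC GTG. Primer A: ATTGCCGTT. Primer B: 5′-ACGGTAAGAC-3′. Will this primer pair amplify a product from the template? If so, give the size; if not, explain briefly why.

Primer A (ATTGCCGTT) does not match the top strand, and its reverse complement AACGGCAAT does not match either.
With no annealing site for primer A, no amplification occurs.

No product — primer A has no binding site in the template.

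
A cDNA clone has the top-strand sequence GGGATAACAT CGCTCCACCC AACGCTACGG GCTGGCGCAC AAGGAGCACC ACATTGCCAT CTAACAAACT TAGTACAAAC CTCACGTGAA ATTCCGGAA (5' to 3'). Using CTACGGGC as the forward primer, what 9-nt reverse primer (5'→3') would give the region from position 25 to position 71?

5'-AAGTTTGTT-3'

The product's 3' end on the top strand is position 71.
The reverse primer anneals to the top strand over positions 63–71, i.e. to AACAAACTT.
Its sequence written 5'→3' is the reverse complement: AAGTTTGTT.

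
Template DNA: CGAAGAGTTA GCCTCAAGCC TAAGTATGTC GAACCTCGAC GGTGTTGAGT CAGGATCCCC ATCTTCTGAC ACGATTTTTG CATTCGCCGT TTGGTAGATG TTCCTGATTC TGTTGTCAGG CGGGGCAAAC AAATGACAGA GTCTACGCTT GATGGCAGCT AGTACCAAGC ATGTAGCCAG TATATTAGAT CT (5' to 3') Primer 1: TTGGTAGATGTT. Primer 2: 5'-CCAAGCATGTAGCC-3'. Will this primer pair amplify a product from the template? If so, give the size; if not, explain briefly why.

Primer 1 (TTGGTAGATGTT) matches the top strand at positions 91–102 (3' end points downstream).
Primer 2 (CCAAGCATGTAGCC) also matches the top strand directly, at positions 165–178 — its reverse complement GGCTACATGCTTGG is not present.
Both primers anneal to the bottom strand with 3' ends pointing the same way, so neither can prime synthesis back toward the other.

No product — both primers anneal to the same strand and extend in the same direction.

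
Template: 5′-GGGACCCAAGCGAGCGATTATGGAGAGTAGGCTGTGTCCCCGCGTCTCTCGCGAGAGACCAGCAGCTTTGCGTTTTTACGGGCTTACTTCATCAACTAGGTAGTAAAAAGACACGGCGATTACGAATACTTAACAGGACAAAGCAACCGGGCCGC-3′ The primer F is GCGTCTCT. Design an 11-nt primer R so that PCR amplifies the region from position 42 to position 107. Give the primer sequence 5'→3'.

5'-TTTACTACCTA-3'

The product's 3' end on the top strand is position 107.
The reverse primer anneals to the top strand over positions 97–107, i.e. to TAGGTAGTAAA.
Its sequence written 5'→3' is the reverse complement: TTTACTACCTA.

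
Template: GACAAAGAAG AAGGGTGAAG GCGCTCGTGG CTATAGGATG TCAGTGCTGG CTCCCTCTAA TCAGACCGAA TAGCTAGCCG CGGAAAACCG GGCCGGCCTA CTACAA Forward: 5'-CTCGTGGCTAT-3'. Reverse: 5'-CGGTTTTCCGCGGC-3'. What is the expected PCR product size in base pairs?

The forward primer matches the template at positions 24–34.
Taking the reverse complement of CGGTTTTCCGCGGC gives GCCGCGGAAAACCG, found at positions 77–90 on the template; the primer anneals here to the top strand with its 3' end pointing upstream.
The product runs from position 24 to position 90, so its length is 90 − 24 + 1 = 67 bp.

67 bp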